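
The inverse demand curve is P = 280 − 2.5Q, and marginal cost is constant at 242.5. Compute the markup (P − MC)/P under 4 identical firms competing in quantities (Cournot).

In a 4-firm Cournot equilibrium, symmetry and the first-order condition give q = (280 − 242.5)/(12.5) = 3. So Q = 12 and P = 250.
Lerner index = (P − MC)/P = (250 − 242.5)/250 = 0.03.

Lerner index = 0.03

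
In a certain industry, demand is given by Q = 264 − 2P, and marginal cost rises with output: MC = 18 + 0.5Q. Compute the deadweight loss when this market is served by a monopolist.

Inverting demand: P = 132 − 0.5Q.
Under competition P = MC: 132 − 0.5Q = 18 + 0.5Q ⇒ Q = 114, P = 75.
The monopolist equates marginal revenue to marginal cost: 132 − Q = 18 + 0.5Q, so Q = 76. From demand, P = 94.
CS = ½·(132 − 75)·114 = 3249; PS = (75·114 − 18·114 − ½·0.5·114²) = 3249; TS = 6498.
CS = ½·(132 − 94)·76 = 1444; PS = (94·76 − 18·76 − ½·0.5·76²) = 4332; TS = 5776.
DWL = 6498 − 5776 = 722.

DWL = 722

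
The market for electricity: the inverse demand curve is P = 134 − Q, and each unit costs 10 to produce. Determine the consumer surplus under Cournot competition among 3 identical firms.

CS = 4324.5

With 3 symmetric Cournot firms, each firm's FOC gives 134 − 4q = 10, so q = 31, Q = 3·31 = 93, and P = 41.
CS = ½·(134 − 41)·93 = 4324.5.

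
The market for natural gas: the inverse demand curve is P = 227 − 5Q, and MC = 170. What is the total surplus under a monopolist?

The monopolist equates marginal revenue to marginal cost: 227 − 10Q = 170, so Q = 5.7. From demand, P = 198.5.
CS = ½·(227 − 198.5)·5.7 = 81.225; PS = (198.5 − 170)·5.7 = 162.45; TS = 243.675.

TS = 243.675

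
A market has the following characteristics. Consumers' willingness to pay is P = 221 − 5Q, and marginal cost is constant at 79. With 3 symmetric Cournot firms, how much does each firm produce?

With 3 symmetric Cournot firms, each firm's FOC gives 221 − 20q = 79, so q = 7.1, Q = 3·7.1 = 21.3, and P = 114.5.

q_i = 7.1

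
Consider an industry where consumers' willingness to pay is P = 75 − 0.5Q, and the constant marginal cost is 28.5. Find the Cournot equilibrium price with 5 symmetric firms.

P = 36.25

Cournot with 5 identical firms: the symmetric best-response condition is 75 − 3q = 28.5. Each firm produces q = 15.5, total output Q = 77.5, price P = 36.25.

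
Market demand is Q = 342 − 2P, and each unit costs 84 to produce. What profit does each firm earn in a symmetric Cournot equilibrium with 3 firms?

Inverting demand: P = 171 − 0.5Q.
With 3 symmetric Cournot firms, each firm's FOC gives 171 − 2q = 84, so q = 43.5, Q = 3·43.5 = 130.5, and P = 105.75.
Each firm's profit = (105.75 − 84)·43.5 = 946.125.

π_i = 946.125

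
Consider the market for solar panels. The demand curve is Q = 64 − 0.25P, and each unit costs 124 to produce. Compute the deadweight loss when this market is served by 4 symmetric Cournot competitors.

Inverting demand: P = 256 − 4Q.
Under competition P = MC = 124, so Q = (256 − 124)/4 = 33.
In a 4-firm Cournot equilibrium, symmetry and the first-order condition give q = (256 − 124)/(20) = 6.6. So Q = 26.4 and P = 150.4.
DWL is the triangle between Q = 26.4 and Q = 33: ½·(33 − 26.4)·(150.4 − 124) = 87.12.

DWL = 87.12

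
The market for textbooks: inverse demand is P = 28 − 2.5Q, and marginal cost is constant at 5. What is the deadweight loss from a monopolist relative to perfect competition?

DWL = 26.45

Under competition P = MC = 5, so Q = (28 − 5)/2.5 = 9.2.
The monopolist equates marginal revenue to marginal cost: 28 − 5Q = 5, so Q = 4.6. From demand, P = 16.5.
DWL is the triangle between Q = 4.6 and Q = 9.2: ½·(9.2 − 4.6)·(16.5 − 5) = 26.45.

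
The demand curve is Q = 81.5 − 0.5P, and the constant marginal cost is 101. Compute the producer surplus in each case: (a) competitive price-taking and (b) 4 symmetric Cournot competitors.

Competition: PS = 0; Cournot: PS = 307.52

Inverting demand: P = 163 − 2Q.
Perfect competition: P = MC = 101, so 163 − 2Q = 101 and Q = 31.
PS = (101 − 101)·31 = 0.
In a 4-firm Cournot equilibrium, symmetry and the first-order condition give q = (163 − 101)/(10) = 6.2. So Q = 24.8 and P = 113.4.
PS = (113.4 − 101)·24.8 = 307.52.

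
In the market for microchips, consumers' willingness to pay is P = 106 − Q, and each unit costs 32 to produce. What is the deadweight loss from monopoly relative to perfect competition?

Under competition P = MC = 32, so Q = (106 − 32)/1 = 74.
A monopolist chooses Q where MR = MC. MR = 106 − 2Q; setting this equal to 32 gives Q = 37 and P = 69.
DWL is the triangle between Q = 37 and Q = 74: ½·(74 − 37)·(69 − 32) = 684.5.

DWL = 684.5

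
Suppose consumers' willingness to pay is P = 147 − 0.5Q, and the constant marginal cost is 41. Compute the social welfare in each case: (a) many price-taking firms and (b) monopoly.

Competitive firms price at marginal cost: P = 41, giving Q = 212.
CS = ½·(147 − 41)·212 = 11236; PS = (41 − 41)·212 = 0; TS = 11236.
The monopolist equates marginal revenue to marginal cost: 147 − Q = 41, so Q = 106. From demand, P = 94.
CS = ½·(147 − 94)·106 = 2809; PS = (94 − 41)·106 = 5618; TS = 8427.

Competition: TS = 11236; Monopoly: TS = 8427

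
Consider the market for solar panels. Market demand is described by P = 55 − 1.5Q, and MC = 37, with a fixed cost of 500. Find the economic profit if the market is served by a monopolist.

A monopolist chooses Q where MR = MC. MR = 55 − 3Q; setting this equal to 37 gives Q = 6 and P = 46.
Profit = (46 − 37)·6 − 500 = −446.

Profit = −446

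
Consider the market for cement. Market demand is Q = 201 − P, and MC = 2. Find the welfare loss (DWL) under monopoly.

DWL = 4950.125

Inverting demand: P = 201 − Q.
Under competition P = MC = 2, so Q = (201 − 2)/1 = 199.
Monopoly sets MR = MC: 201 − 2Q = 2 ⇒ Q = 99.5, P = 201 − 99.5 = 101.5.
DWL is the triangle between Q = 99.5 and Q = 199: ½·(199 − 99.5)·(101.5 − 2) = 4950.125.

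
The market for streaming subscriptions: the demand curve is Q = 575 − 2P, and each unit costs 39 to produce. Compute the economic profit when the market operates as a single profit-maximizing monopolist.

Profit = 30876.125

Inverting demand: P = 287.5 − 0.5Q.
The monopolist equates marginal revenue to marginal cost: 287.5 − Q = 39, so Q = 248.5. From demand, P = 163.25.
Profit = (163.25 − 39)·248.5 = 30876.125.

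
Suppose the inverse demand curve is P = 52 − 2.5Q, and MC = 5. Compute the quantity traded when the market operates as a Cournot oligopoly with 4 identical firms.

In a 4-firm Cournot equilibrium, symmetry and the first-order condition give q = (52 − 5)/(12.5) = 3.76. So Q = 15.04 and P = 14.4.

Q = 15.04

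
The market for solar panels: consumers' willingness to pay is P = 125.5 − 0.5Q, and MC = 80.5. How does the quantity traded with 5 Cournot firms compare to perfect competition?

Cournot with 5 identical firms: the symmetric best-response condition is 125.5 − 3q = 80.5. Each firm produces q = 15, total output Q = 75, price P = 88.
Perfect competition: P = MC = 80.5, so 125.5 − 0.5Q = 80.5 and Q = 90.

Cournot: Q = 75; Competition: Q = 90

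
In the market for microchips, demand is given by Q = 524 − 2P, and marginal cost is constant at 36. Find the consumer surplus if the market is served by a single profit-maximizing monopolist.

Inverting demand: P = 262 − 0.5Q.
The monopolist equates marginal revenue to marginal cost: 262 − Q = 36, so Q = 226. From demand, P = 149.
CS = ½·(262 − 149)·226 = 12769.

CS = 12769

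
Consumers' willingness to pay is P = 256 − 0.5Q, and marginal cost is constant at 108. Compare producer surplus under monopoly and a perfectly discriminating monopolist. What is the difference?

PS rises by 10952

Monopoly sets MR = MC: 256 − Q = 108 ⇒ Q = 148, P = 256 − 0.5·148 = 182.
PS = (182 − 108)·148 = 10952.
Under first-degree price discrimination the firm charges each unit its demand price and produces up to where P = MC, i.e. Q = 296. Consumer surplus is zero; producer surplus equals total surplus.
PS = ½·(256 − 108)·296 = 21904.
Change in producer surplus: 21904 − 10952 = 10952.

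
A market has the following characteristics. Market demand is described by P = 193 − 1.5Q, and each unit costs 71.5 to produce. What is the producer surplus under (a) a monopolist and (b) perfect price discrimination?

Monopoly: PS = 2460.375; Perfect PD: PS = 4920.75

The monopolist equates marginal revenue to marginal cost: 193 − 3Q = 71.5, so Q = 40.5. From demand, P = 132.25.
PS = (132.25 − 71.5)·40.5 = 2460.375.
Under first-degree price discrimination the firm charges each unit its demand price and produces up to where P = MC, i.e. Q = 81. Consumer surplus is zero; producer surplus equals total surplus.
PS = ½·(193 − 71.5)·81 = 4920.75.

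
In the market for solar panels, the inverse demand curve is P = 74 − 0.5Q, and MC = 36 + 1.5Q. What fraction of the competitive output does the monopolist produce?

Q_m/Q_c = 0.8

Monopoly sets MR = MC: 74 − Q = 36 + 1.5Q ⇒ Q = 15.2, P = 74 − 0.5·15.2 = 66.4.
Under competition P = MC: 74 − 0.5Q = 36 + 1.5Q ⇒ Q = 19, P = 64.5.
Ratio Q_m/Q_c = 15.2/19 = 0.8.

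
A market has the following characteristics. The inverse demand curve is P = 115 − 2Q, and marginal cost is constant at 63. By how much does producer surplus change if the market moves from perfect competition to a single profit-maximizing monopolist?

Producer surplus rises by 338

Competitive firms price at marginal cost: P = 63, giving Q = 26.
PS = (63 − 63)·26 = 0.
The monopolist equates marginal revenue to marginal cost: 115 − 4Q = 63, so Q = 13. From demand, P = 89.
PS = (89 − 63)·13 = 338.
Change in producer surplus: 338 − 0 = 338.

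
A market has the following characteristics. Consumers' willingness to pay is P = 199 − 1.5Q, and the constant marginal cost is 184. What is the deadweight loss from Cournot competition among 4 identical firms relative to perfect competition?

DWL = 3

Perfect competition: P = MC = 184, so 199 − 1.5Q = 184 and Q = 10.
With 4 symmetric Cournot firms, each firm's FOC gives 199 − 7.5q = 184, so q = 2, Q = 4·2 = 8, and P = 187.
DWL is the triangle between Q = 8 and Q = 10: ½·(10 − 8)·(187 − 184) = 3.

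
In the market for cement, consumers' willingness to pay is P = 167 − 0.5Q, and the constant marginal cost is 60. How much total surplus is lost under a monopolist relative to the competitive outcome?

DWL = 2862.25

Competitive firms price at marginal cost: P = 60, giving Q = 214.
A monopolist chooses Q where MR = MC. MR = 167 − Q; setting this equal to 60 gives Q = 107 and P = 113.5.
DWL is the triangle between Q = 107 and Q = 214: ½·(214 − 107)·(113.5 − 60) = 2862.25.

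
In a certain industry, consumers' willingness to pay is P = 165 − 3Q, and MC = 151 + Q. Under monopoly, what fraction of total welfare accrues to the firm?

Monopoly sets MR = MC: 165 − 6Q = 151 + Q ⇒ Q = 2, P = 165 − 3·2 = 159.
CS = ½·(165 − 159)·2 = 6.
PS = P·Q − VC(Q) = 159·2 − (151·2 + ½·1·2²) = 14.
Share captured = PS/TS = 14/20 = 0.7.

PS/TS = 0.7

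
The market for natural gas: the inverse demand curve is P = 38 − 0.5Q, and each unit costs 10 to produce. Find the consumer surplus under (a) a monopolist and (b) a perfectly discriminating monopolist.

Monopoly: CS = 196; Perfect PD: CS = 0

The monopolist equates marginal revenue to marginal cost: 38 − Q = 10, so Q = 28. From demand, P = 24.
CS = ½·(38 − 24)·28 = 196.
A perfectly discriminating monopolist sells every unit with P(Q) ≥ MC(Q), so output equals the competitive quantity Q = 56. Each buyer pays their reservation price, so CS = 0 and the firm captures all surplus.
CS = 0.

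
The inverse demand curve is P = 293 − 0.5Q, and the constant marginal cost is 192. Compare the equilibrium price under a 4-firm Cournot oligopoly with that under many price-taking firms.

Cournot: P = 212.2; Competition: P = 192

With 4 symmetric Cournot firms, each firm's FOC gives 293 − 2.5q = 192, so q = 40.4, Q = 4·40.4 = 161.6, and P = 212.2.
Perfect competition: P = MC = 192, so 293 − 0.5Q = 192 and Q = 202.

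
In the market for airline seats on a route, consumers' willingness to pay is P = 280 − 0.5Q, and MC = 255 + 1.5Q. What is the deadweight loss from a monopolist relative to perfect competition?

DWL = 6.25

Competitive equilibrium sets price equal to marginal cost: 280 − 0.5Q = 255 + 1.5Q, so Q = 12.5 and P = 273.75.
A monopolist chooses Q where MR = MC. MR = 280 − Q; setting this equal to 255 + 1.5Q gives Q = 10 and P = 275.
CS = ½·(280 − 273.75)·12.5 = 625/16; PS = (273.75·12.5 − 255·12.5 − ½·1.5·12.5²) = 1875/16; TS = 156.25.
CS = ½·(280 − 275)·10 = 25; PS = (275·10 − 255·10 − ½·1.5·10²) = 125; TS = 150.
DWL = 156.25 − 150 = 6.25.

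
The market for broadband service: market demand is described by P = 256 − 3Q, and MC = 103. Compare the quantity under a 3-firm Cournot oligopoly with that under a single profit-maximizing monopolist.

Cournot with 3 identical firms: the symmetric best-response condition is 256 − 12q = 103. Each firm produces q = 12.75, total output Q = 38.25, price P = 141.25.
The monopolist equates marginal revenue to marginal cost: 256 − 6Q = 103, so Q = 25.5. From demand, P = 179.5.

Cournot: Q = 38.25; Monopoly: Q = 25.5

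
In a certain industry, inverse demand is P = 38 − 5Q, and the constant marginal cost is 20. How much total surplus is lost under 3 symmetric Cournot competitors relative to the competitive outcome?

DWL = 2.025

Competitive firms price at marginal cost: P = 20, giving Q = 3.6.
Cournot with 3 identical firms: the symmetric best-response condition is 38 − 20q = 20. Each firm produces q = 0.9, total output Q = 2.7, price P = 24.5.
DWL is the triangle between Q = 2.7 and Q = 3.6: ½·(3.6 − 2.7)·(24.5 − 20) = 2.025.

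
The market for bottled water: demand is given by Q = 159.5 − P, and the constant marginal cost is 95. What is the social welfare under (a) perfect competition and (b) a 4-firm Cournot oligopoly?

Inverting demand: P = 159.5 − Q.
Competitive firms price at marginal cost: P = 95, giving Q = 64.5.
CS = ½·(159.5 − 95)·64.5 = 2080.125; PS = (95 − 95)·64.5 = 0; TS = 2080.125.
In a 4-firm Cournot equilibrium, symmetry and the first-order condition give q = (159.5 − 95)/(5) = 12.9. So Q = 51.6 and P = 107.9.
CS = ½·(159.5 − 107.9)·51.6 = 1331.28; PS = (107.9 − 95)·51.6 = 665.64; TS = 1996.92.

Competition: TS = 2080.125; Cournot: TS = 1996.92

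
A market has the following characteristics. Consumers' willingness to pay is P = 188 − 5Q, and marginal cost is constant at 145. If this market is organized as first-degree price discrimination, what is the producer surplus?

PS = 184.9

A perfectly discriminating monopolist sells every unit with P(Q) ≥ MC(Q), so output equals the competitive quantity Q = 8.6. Each buyer pays their reservation price, so CS = 0 and the firm captures all surplus.
PS = ½·(188 − 145)·8.6 = 184.9.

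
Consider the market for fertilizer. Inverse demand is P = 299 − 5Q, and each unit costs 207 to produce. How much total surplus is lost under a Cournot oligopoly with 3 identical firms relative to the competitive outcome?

DWL = 52.9

Perfect competition: P = MC = 207, so 299 − 5Q = 207 and Q = 18.4.
With 3 symmetric Cournot firms, each firm's FOC gives 299 − 20q = 207, so q = 4.6, Q = 3·4.6 = 13.8, and P = 230.
DWL is the triangle between Q = 13.8 and Q = 18.4: ½·(18.4 − 13.8)·(230 − 207) = 52.9.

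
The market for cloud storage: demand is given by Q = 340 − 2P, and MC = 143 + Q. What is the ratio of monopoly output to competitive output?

Inverting demand: P = 170 − 0.5Q.
A monopolist chooses Q where MR = MC. MR = 170 − Q; setting this equal to 143 + Q gives Q = 13.5 and P = 163.25.
Competitive equilibrium sets price equal to marginal cost: 170 − 0.5Q = 143 + Q, so Q = 18 and P = 161.
Ratio Q_m/Q_c = 13.5/18 = 0.75.

Q_m/Q_c = 0.75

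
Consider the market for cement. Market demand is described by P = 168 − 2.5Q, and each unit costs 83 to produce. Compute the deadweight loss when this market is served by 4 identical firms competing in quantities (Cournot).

DWL = 57.8

Perfect competition: P = MC = 83, so 168 − 2.5Q = 83 and Q = 34.
With 4 symmetric Cournot firms, each firm's FOC gives 168 − 12.5q = 83, so q = 6.8, Q = 4·6.8 = 27.2, and P = 100.
DWL is the triangle between Q = 27.2 and Q = 34: ½·(34 − 27.2)·(100 − 83) = 57.8.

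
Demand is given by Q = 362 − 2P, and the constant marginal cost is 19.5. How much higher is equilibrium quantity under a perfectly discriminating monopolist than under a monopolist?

Inverting demand: P = 181 − 0.5Q.
A monopolist chooses Q where MR = MC. MR = 181 − Q; setting this equal to 19.5 gives Q = 161.5 and P = 100.25.
With perfect price discrimination, output is the efficient level Q = 323 (where demand meets MC), but every buyer pays their willingness to pay: CS = 0 and PS = total surplus.
Change in equilibrium quantity: 323 − 161.5 = 161.5.

Equilibrium quantity rises by 161.5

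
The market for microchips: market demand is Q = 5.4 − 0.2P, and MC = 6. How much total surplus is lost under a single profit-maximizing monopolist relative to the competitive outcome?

Inverting demand: P = 27 − 5Q.
Perfect competition: P = MC = 6, so 27 − 5Q = 6 and Q = 4.2.
A monopolist chooses Q where MR = MC. MR = 27 − 10Q; setting this equal to 6 gives Q = 2.1 and P = 16.5.
DWL is the triangle between Q = 2.1 and Q = 4.2: ½·(4.2 − 2.1)·(16.5 − 6) = 11.025.

DWL = 11.025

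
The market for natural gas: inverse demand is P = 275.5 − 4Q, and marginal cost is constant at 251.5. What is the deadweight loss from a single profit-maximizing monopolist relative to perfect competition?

DWL = 18

Perfect competition: P = MC = 251.5, so 275.5 − 4Q = 251.5 and Q = 6.
A monopolist chooses Q where MR = MC. MR = 275.5 − 8Q; setting this equal to 251.5 gives Q = 3 and P = 263.5.
DWL is the triangle between Q = 3 and Q = 6: ½·(6 − 3)·(263.5 − 251.5) = 18.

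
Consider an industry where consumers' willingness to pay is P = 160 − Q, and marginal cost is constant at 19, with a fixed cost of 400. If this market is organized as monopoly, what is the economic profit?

Profit = 4570.25

Monopoly sets MR = MC: 160 − 2Q = 19 ⇒ Q = 70.5, P = 160 − 70.5 = 89.5.
Profit = (89.5 − 19)·70.5 − 400 = 4570.25.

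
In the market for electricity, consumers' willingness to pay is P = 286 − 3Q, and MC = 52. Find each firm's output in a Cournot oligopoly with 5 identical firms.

Cournot with 5 identical firms: the symmetric best-response condition is 286 − 18q = 52. Each firm produces q = 13, total output Q = 65, price P = 91.

q_i = 13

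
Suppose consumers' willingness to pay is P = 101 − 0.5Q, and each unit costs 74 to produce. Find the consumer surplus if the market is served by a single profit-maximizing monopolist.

CS = 182.25

A monopolist chooses Q where MR = MC. MR = 101 − Q; setting this equal to 74 gives Q = 27 and P = 87.5.
CS = ½·(101 − 87.5)·27 = 182.25.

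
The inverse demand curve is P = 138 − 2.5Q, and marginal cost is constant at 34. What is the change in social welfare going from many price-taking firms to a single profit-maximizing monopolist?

TS falls by 540.8

Perfect competition: P = MC = 34, so 138 − 2.5Q = 34 and Q = 41.6.
CS = ½·(138 − 34)·41.6 = 2163.2; PS = (34 − 34)·41.6 = 0; TS = 2163.2.
Monopoly sets MR = MC: 138 − 5Q = 34 ⇒ Q = 20.8, P = 138 − 2.5·20.8 = 86.
CS = ½·(138 − 86)·20.8 = 540.8; PS = (86 − 34)·20.8 = 1081.6; TS = 1622.4.
Change in social welfare: 1622.4 − 2163.2 = −540.8.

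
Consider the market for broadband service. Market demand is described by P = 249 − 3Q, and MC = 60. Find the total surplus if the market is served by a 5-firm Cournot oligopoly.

TS = 5788.125

With 5 symmetric Cournot firms, each firm's FOC gives 249 − 18q = 60, so q = 10.5, Q = 5·10.5 = 52.5, and P = 91.5.
CS = ½·(249 − 91.5)·52.5 = 4134.375; PS = (91.5 − 60)·52.5 = 1653.75; TS = 5788.125.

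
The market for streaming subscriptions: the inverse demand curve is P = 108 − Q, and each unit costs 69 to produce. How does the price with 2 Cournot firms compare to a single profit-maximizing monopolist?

Cournot: P = 82; Monopoly: P = 88.5

Cournot with 2 identical firms: the symmetric best-response condition is 108 − 3q = 69. Each firm produces q = 13, total output Q = 26, price P = 82.
Monopoly sets MR = MC: 108 − 2Q = 69 ⇒ Q = 19.5, P = 108 − 19.5 = 88.5.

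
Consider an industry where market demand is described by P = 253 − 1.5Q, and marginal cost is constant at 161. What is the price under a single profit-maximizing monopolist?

P = 207

Monopoly sets MR = MC: 253 − 3Q = 161 ⇒ Q = 92/3, P = 253 − 1.5·92/3 = 207.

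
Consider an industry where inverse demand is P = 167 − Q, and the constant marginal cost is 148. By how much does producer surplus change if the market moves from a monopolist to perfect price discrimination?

Producer surplus rises by 90.25

A monopolist chooses Q where MR = MC. MR = 167 − 2Q; setting this equal to 148 gives Q = 9.5 and P = 157.5.
PS = (157.5 − 148)·9.5 = 90.25.
With perfect price discrimination, output is the efficient level Q = 19 (where demand meets MC), but every buyer pays their willingness to pay: CS = 0 and PS = total surplus.
PS = ½·(167 − 148)·19 = 180.5.
Change in producer surplus: 180.5 − 90.25 = 90.25.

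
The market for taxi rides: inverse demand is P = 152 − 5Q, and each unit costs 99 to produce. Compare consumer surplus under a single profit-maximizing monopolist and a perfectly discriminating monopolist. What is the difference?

The monopolist equates marginal revenue to marginal cost: 152 − 10Q = 99, so Q = 5.3. From demand, P = 125.5.
CS = ½·(152 − 125.5)·5.3 = 70.225.
Under first-degree price discrimination the firm charges each unit its demand price and produces up to where P = MC, i.e. Q = 10.6. Consumer surplus is zero; producer surplus equals total surplus.
CS = 0.
Change in consumer surplus: 0 − 70.225 = −70.225.

CS falls by 70.225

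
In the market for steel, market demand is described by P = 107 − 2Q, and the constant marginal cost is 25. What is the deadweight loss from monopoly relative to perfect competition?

Competitive firms price at marginal cost: P = 25, giving Q = 41.
The monopolist equates marginal revenue to marginal cost: 107 − 4Q = 25, so Q = 20.5. From demand, P = 66.
DWL is the triangle between Q = 20.5 and Q = 41: ½·(41 − 20.5)·(66 − 25) = 420.25.

DWL = 420.25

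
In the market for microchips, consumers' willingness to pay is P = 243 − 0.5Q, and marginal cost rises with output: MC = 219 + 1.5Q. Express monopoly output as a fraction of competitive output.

Q_m/Q_c = 0.8

The monopolist equates marginal revenue to marginal cost: 243 − Q = 219 + 1.5Q, so Q = 9.6. From demand, P = 238.2.
Under competition P = MC: 243 − 0.5Q = 219 + 1.5Q ⇒ Q = 12, P = 237.
Ratio Q_m/Q_c = 9.6/12 = 0.8.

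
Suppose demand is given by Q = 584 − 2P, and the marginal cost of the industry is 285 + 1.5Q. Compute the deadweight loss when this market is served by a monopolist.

Inverting demand: P = 292 − 0.5Q.
Competitive equilibrium sets price equal to marginal cost: 292 − 0.5Q = 285 + 1.5Q, so Q = 3.5 and P = 290.25.
The monopolist equates marginal revenue to marginal cost: 292 − Q = 285 + 1.5Q, so Q = 2.8. From demand, P = 290.6.
CS = ½·(292 − 290.25)·3.5 = 49/16; PS = (290.25·3.5 − 285·3.5 − ½·1.5·3.5²) = 147/16; TS = 12.25.
CS = ½·(292 − 290.6)·2.8 = 1.96; PS = (290.6·2.8 − 285·2.8 − ½·1.5·2.8²) = 9.8; TS = 11.76.
DWL = 12.25 − 11.76 = 0.49.

DWL = 0.49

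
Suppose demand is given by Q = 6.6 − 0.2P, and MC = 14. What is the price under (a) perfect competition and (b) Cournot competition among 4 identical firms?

Inverting demand: P = 33 − 5Q.
Competitive firms price at marginal cost: P = 14, giving Q = 3.8.
In a 4-firm Cournot equilibrium, symmetry and the first-order condition give q = (33 − 14)/(25) = 0.76. So Q = 3.04 and P = 17.8.

Competition: P = 14; Cournot: P = 17.8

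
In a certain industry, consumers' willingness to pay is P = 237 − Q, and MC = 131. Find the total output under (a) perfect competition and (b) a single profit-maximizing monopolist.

Competition: Q = 106; Monopoly: Q = 53

Under competition P = MC = 131, so Q = (237 − 131)/1 = 106.
Monopoly sets MR = MC: 237 − 2Q = 131 ⇒ Q = 53, P = 237 − 53 = 184.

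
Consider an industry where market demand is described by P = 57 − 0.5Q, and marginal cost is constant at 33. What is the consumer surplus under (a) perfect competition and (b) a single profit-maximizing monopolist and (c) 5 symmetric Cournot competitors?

Competition: CS = 576; Monopoly: CS = 144; Cournot: CS = 400

Competitive firms price at marginal cost: P = 33, giving Q = 48.
CS = ½·(57 − 33)·48 = 576.
The monopolist equates marginal revenue to marginal cost: 57 − Q = 33, so Q = 24. From demand, P = 45.
CS = ½·(57 − 45)·24 = 144.
With 5 symmetric Cournot firms, each firm's FOC gives 57 − 3q = 33, so q = 8, Q = 5·8 = 40, and P = 37.
CS = ½·(57 − 37)·40 = 400.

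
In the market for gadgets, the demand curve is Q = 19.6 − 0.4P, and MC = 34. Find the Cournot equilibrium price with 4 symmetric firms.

P = 37

Inverting demand: P = 49 − 2.5Q.
Cournot with 4 identical firms: the symmetric best-response condition is 49 − 12.5q = 34. Each firm produces q = 1.2, total output Q = 4.8, price P = 37.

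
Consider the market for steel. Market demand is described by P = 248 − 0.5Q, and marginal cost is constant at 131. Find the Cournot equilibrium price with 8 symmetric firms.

P = 144

Cournot with 8 identical firms: the symmetric best-response condition is 248 − 4.5q = 131. Each firm produces q = 26, total output Q = 208, price P = 144.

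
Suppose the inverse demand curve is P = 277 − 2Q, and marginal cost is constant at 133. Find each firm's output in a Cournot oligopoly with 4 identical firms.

Cournot with 4 identical firms: the symmetric best-response condition is 277 − 10q = 133. Each firm produces q = 14.4, total output Q = 57.6, price P = 161.8.

q_i = 14.4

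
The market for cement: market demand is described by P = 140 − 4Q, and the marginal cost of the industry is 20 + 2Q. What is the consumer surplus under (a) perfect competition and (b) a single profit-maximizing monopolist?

Competition: CS = 800; Monopoly: CS = 288

Competitive equilibrium sets price equal to marginal cost: 140 − 4Q = 20 + 2Q, so Q = 20 and P = 60.
CS = ½·(140 − 60)·20 = 800.
Monopoly sets MR = MC: 140 − 8Q = 20 + 2Q ⇒ Q = 12, P = 140 − 4·12 = 92.
CS = ½·(140 − 92)·12 = 288.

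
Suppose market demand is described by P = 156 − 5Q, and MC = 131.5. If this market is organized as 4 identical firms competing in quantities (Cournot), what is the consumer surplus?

CS = 38.416

In a 4-firm Cournot equilibrium, symmetry and the first-order condition give q = (156 − 131.5)/(25) = 0.98. So Q = 3.92 and P = 136.4.
CS = ½·(156 − 136.4)·3.92 = 38.416.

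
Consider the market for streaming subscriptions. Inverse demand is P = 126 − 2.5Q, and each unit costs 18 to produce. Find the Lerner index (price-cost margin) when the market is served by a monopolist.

Lerner index = 0.75

Monopoly sets MR = MC: 126 − 5Q = 18 ⇒ Q = 21.6, P = 126 − 2.5·21.6 = 72.
Lerner index = (P − MC)/P = (72 − 18)/72 = 0.75.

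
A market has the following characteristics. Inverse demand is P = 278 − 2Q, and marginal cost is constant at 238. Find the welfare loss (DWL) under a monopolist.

Perfect competition: P = MC = 238, so 278 − 2Q = 238 and Q = 20.
Monopoly sets MR = MC: 278 − 4Q = 238 ⇒ Q = 10, P = 278 − 2·10 = 258.
DWL is the triangle between Q = 10 and Q = 20: ½·(20 − 10)·(258 − 238) = 100.

DWL = 100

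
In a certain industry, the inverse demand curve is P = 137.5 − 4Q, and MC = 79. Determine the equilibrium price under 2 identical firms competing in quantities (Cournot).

P = 98.5

Cournot with 2 identical firms: the symmetric best-response condition is 137.5 − 12q = 79. Each firm produces q = 4.875, total output Q = 9.75, price P = 98.5.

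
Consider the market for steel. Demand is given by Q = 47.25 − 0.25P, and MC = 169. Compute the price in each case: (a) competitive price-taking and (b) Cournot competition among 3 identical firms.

Inverting demand: P = 189 − 4Q.
Perfect competition: P = MC = 169, so 189 − 4Q = 169 and Q = 5.
With 3 symmetric Cournot firms, each firm's FOC gives 189 − 16q = 169, so q = 1.25, Q = 3·1.25 = 3.75, and P = 174.

Competition: P = 169; Cournot: P = 174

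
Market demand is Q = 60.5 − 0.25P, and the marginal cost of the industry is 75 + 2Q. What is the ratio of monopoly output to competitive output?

Q_m/Q_c = 0.6

Inverting demand: P = 242 − 4Q.
Monopoly sets MR = MC: 242 − 8Q = 75 + 2Q ⇒ Q = 16.7, P = 242 − 4·16.7 = 175.2.
Competitive equilibrium sets price equal to marginal cost: 242 − 4Q = 75 + 2Q, so Q = 167/6 and P = 392/3.
Ratio Q_m/Q_c = 16.7/(167/6) = 0.6.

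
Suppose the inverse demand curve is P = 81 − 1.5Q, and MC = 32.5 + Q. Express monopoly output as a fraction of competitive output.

The monopolist equates marginal revenue to marginal cost: 81 − 3Q = 32.5 + Q, so Q = 12.125. From demand, P = 1005/16.
Competitive equilibrium sets price equal to marginal cost: 81 − 1.5Q = 32.5 + Q, so Q = 19.4 and P = 51.9.
Ratio Q_m/Q_c = 12.125/19.4 = 0.625.

Q_m/Q_c = 0.625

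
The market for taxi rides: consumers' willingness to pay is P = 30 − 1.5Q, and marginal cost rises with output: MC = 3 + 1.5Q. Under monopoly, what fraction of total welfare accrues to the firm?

A monopolist chooses Q where MR = MC. MR = 30 − 3Q; setting this equal to 3 + 1.5Q gives Q = 6 and P = 21.
CS = ½·(30 − 21)·6 = 27.
PS = P·Q − VC(Q) = 21·6 − (3·6 + ½·1.5·6²) = 81.
Share captured = PS/TS = 81/108 = 0.75.

PS/TS = 0.75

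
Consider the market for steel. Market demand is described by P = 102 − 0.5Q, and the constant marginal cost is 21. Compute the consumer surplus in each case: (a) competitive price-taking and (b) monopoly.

Competition: CS = 6561; Monopoly: CS = 1640.25

Competitive firms price at marginal cost: P = 21, giving Q = 162.
CS = ½·(102 − 21)·162 = 6561.
Monopoly sets MR = MC: 102 − Q = 21 ⇒ Q = 81, P = 102 − 0.5·81 = 61.5.
CS = ½·(102 − 61.5)·81 = 1640.25.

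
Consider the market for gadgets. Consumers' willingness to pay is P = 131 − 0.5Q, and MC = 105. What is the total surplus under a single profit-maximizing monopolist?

Monopoly sets MR = MC: 131 − Q = 105 ⇒ Q = 26, P = 131 − 0.5·26 = 118.
CS = ½·(131 − 118)·26 = 169; PS = (118 − 105)·26 = 338; TS = 507.

TS = 507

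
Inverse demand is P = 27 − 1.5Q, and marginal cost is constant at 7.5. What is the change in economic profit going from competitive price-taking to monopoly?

π rises by 63.375

Competitive firms price at marginal cost: P = 7.5, giving Q = 13.
Profit = (7.5 − 7.5)·13 = 0.
The monopolist equates marginal revenue to marginal cost: 27 − 3Q = 7.5, so Q = 6.5. From demand, P = 17.25.
Profit = (17.25 − 7.5)·6.5 = 63.375.
Change in economic profit: 63.375 − 0 = 63.375.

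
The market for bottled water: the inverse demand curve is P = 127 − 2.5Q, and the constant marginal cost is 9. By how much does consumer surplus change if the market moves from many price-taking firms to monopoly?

CS falls by 2088.6

Competitive firms price at marginal cost: P = 9, giving Q = 47.2.
CS = ½·(127 − 9)·47.2 = 2784.8.
The monopolist equates marginal revenue to marginal cost: 127 − 5Q = 9, so Q = 23.6. From demand, P = 68.
CS = ½·(127 − 68)·23.6 = 696.2.
Change in consumer surplus: 696.2 − 2784.8 = −2088.6.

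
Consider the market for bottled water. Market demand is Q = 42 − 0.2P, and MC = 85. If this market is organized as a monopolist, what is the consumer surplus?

CS = 390.625

Inverting demand: P = 210 − 5Q.
The monopolist equates marginal revenue to marginal cost: 210 − 10Q = 85, so Q = 12.5. From demand, P = 147.5.
CS = ½·(210 − 147.5)·12.5 = 390.625.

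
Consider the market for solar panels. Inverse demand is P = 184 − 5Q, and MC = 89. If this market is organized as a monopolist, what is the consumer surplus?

CS = 225.625

The monopolist equates marginal revenue to marginal cost: 184 − 10Q = 89, so Q = 9.5. From demand, P = 136.5.
CS = ½·(184 − 136.5)·9.5 = 225.625.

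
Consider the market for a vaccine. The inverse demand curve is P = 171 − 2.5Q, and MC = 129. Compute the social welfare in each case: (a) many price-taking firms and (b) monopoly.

Competitive firms price at marginal cost: P = 129, giving Q = 16.8.
CS = ½·(171 − 129)·16.8 = 352.8; PS = (129 − 129)·16.8 = 0; TS = 352.8.
The monopolist equates marginal revenue to marginal cost: 171 − 5Q = 129, so Q = 8.4. From demand, P = 150.
CS = ½·(171 − 150)·8.4 = 88.2; PS = (150 − 129)·8.4 = 176.4; TS = 264.6.

Competition: TS = 352.8; Monopoly: TS = 264.6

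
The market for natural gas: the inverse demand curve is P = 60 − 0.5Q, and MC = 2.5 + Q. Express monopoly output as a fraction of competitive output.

A monopolist chooses Q where MR = MC. MR = 60 − Q; setting this equal to 2.5 + Q gives Q = 28.75 and P = 45.625.
Competitive equilibrium sets price equal to marginal cost: 60 − 0.5Q = 2.5 + Q, so Q = 115/3 and P = 245/6.
Ratio Q_m/Q_c = 28.75/(115/3) = 0.75.

Q_m/Q_c = 0.75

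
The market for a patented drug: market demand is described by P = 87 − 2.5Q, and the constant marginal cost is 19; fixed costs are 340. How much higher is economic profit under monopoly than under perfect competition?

Economic profit rises by 462.4

Perfect competition: P = MC = 19, so 87 − 2.5Q = 19 and Q = 27.2.
Profit = (19 − 19)·27.2 − 340 = −340.
Monopoly sets MR = MC: 87 − 5Q = 19 ⇒ Q = 13.6, P = 87 − 2.5·13.6 = 53.
Profit = (53 − 19)·13.6 − 340 = 122.4.
Change in economic profit: 122.4 − −340 = 462.4.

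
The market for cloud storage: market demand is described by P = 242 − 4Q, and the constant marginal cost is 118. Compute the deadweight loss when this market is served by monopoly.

Under competition P = MC = 118, so Q = (242 − 118)/4 = 31.
Monopoly sets MR = MC: 242 − 8Q = 118 ⇒ Q = 15.5, P = 242 − 4·15.5 = 180.
DWL is the triangle between Q = 15.5 and Q = 31: ½·(31 − 15.5)·(180 − 118) = 480.5.

DWL = 480.5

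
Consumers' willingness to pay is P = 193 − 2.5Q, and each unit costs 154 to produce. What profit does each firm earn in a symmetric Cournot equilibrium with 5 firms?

Cournot with 5 identical firms: the symmetric best-response condition is 193 − 15q = 154. Each firm produces q = 2.6, total output Q = 13, price P = 160.5.
Each firm's profit = (160.5 − 154)·2.6 = 16.9.

π_i = 16.9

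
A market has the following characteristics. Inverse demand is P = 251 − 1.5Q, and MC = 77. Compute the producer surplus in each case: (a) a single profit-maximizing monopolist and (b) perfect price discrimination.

A monopolist chooses Q where MR = MC. MR = 251 − 3Q; setting this equal to 77 gives Q = 58 and P = 164.
PS = (164 − 77)·58 = 5046.
Under first-degree price discrimination the firm charges each unit its demand price and produces up to where P = MC, i.e. Q = 116. Consumer surplus is zero; producer surplus equals total surplus.
PS = ½·(251 − 77)·116 = 10092.

Monopoly: PS = 5046; Perfect PD: PS = 10092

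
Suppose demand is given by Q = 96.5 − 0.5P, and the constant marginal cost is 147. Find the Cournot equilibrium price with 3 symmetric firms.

P = 158.5

Inverting demand: P = 193 − 2Q.
Cournot with 3 identical firms: the symmetric best-response condition is 193 − 8q = 147. Each firm produces q = 5.75, total output Q = 17.25, price P = 158.5.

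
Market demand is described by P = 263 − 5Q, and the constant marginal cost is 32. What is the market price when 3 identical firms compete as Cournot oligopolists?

Cournot with 3 identical firms: the symmetric best-response condition is 263 − 20q = 32. Each firm produces q = 11.55, total output Q = 34.65, price P = 89.75.

P = 89.75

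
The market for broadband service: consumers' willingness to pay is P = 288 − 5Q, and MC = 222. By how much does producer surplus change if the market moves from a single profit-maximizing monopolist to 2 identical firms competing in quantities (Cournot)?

PS falls by 24.2

The monopolist equates marginal revenue to marginal cost: 288 − 10Q = 222, so Q = 6.6. From demand, P = 255.
PS = (255 − 222)·6.6 = 217.8.
In a 2-firm Cournot equilibrium, symmetry and the first-order condition give q = (288 − 222)/(15) = 4.4. So Q = 8.8 and P = 244.
PS = (244 − 222)·8.8 = 193.6.
Change in producer surplus: 193.6 − 217.8 = −24.2.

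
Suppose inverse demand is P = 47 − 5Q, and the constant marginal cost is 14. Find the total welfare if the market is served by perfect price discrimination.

With perfect price discrimination, output is the efficient level Q = 6.6 (where demand meets MC), but every buyer pays their willingness to pay: CS = 0 and PS = total surplus.
TS = 108.9 (equal to competitive TS).

TS = 108.9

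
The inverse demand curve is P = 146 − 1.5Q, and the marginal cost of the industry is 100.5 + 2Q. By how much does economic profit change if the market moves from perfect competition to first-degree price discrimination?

π rises by 126.75

Competitive equilibrium sets price equal to marginal cost: 146 − 1.5Q = 100.5 + 2Q, so Q = 13 and P = 126.5.
Profit = 126.5·13 − (100.5·13 + ½·2·13²) = 169.
With perfect price discrimination, output is the efficient level Q = 13 (where demand meets MC), but every buyer pays their willingness to pay: CS = 0 and PS = total surplus.
PS equals the full surplus area, 295.75. Profit = 295.75 = 295.75.
Change in economic profit: 295.75 − 169 = 126.75.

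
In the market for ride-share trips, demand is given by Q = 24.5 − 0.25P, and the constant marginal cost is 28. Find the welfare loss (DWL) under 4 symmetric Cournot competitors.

DWL = 24.5

Inverting demand: P = 98 − 4Q.
Competitive firms price at marginal cost: P = 28, giving Q = 17.5.
Cournot with 4 identical firms: the symmetric best-response condition is 98 − 20q = 28. Each firm produces q = 3.5, total output Q = 14, price P = 42.
DWL is the triangle between Q = 14 and Q = 17.5: ½·(17.5 − 14)·(42 − 28) = 24.5.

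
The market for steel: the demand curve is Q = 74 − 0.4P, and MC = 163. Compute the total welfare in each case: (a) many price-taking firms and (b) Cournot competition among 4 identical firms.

Competition: TS = 96.8; Cournot: TS = 92.928

Inverting demand: P = 185 − 2.5Q.
Perfect competition: P = MC = 163, so 185 − 2.5Q = 163 and Q = 8.8.
CS = ½·(185 − 163)·8.8 = 96.8; PS = (163 − 163)·8.8 = 0; TS = 96.8.
With 4 symmetric Cournot firms, each firm's FOC gives 185 − 12.5q = 163, so q = 1.76, Q = 4·1.76 = 7.04, and P = 167.4.
CS = ½·(185 − 167.4)·7.04 = 61.952; PS = (167.4 − 163)·7.04 = 30.976; TS = 92.928.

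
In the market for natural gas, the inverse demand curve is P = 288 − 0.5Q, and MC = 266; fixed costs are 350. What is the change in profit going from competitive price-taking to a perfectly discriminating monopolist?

Perfect competition: P = MC = 266, so 288 − 0.5Q = 266 and Q = 44.
Profit = (266 − 266)·44 − 350 = −350.
With perfect price discrimination, output is the efficient level Q = 44 (where demand meets MC), but every buyer pays their willingness to pay: CS = 0 and PS = total surplus.
PS equals the full surplus area, 484. Profit = 484 − 350 = 134.
Change in profit: 134 − −350 = 484.

Profit rises by 484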